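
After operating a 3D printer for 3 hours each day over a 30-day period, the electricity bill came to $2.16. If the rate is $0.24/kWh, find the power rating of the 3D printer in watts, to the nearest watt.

Energy = $2.16 ÷ $0.24/kWh = 9 kWh
Runtime = 3 h/day × 30 days = 90 h
Power = 9 kWh ÷ 90 h = 0.1 kW = 100 W

100 W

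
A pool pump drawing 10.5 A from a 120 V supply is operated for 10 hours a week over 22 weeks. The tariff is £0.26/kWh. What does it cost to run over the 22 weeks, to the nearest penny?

£72.07

Power = 10.5 A × 120 V = 1260 W = 1.26 kW
Runtime = 10 h/week × 22 weeks = 220 h
Energy = 1.26 kW × 220 h = 277.2 kWh
Cost = 277.2 kWh × £0.26/kWh = £72.07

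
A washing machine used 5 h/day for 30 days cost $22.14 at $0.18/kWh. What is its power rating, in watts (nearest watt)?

820 W

Energy = $22.14 ÷ $0.18/kWh = 123 kWh
Runtime = 5 h/day × 30 days = 150 h
Power = 123 kWh ÷ 150 h = 0.82 kW = 820 W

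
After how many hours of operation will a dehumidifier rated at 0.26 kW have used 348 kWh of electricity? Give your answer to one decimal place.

Hours = 348 kWh ÷ 0.26 kW = 1338.5 h

1338.5 h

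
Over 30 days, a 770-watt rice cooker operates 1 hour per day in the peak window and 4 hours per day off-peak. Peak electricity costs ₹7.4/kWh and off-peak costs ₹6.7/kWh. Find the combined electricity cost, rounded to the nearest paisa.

Peak energy = 0.77 kW × 1 h × 30 = 23.1 kWh
Off-peak energy = 0.77 kW × 4 h × 30 = 92.4 kWh
Cost = 23.1 × ₹7.4 + 92.4 × ₹6.7 = ₹170.94 + ₹619.08 = ₹790.02

₹790.02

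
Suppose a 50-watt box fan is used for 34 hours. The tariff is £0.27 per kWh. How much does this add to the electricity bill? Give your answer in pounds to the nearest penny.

£0.46

Energy = 0.05 kW × 34 h = 1.7 kWh
Cost = 1.7 kWh × £0.27/kWh = £0.46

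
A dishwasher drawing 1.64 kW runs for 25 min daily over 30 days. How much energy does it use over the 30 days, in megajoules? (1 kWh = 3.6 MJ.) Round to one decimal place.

Runtime = 25 min × 30 = 750 min = 12.5 h
Energy = 1.64 kW × 12.5 h = 20.5 kWh
= 20.5 × 3.6 MJ = 73.8 MJ

73.8 MJ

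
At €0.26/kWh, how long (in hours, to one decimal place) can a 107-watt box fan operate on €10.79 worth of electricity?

387.9 h

Energy available = €10.79 ÷ €0.26/kWh = 41.5 kWh
Hours = 41.5 kWh ÷ 0.107 kW = 387.9 h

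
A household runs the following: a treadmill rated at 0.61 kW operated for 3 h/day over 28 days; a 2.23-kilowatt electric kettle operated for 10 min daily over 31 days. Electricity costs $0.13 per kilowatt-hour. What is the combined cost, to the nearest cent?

$8.16

treadmill: Runtime = 3 h/day × 28 days = 84 h
treadmill: 0.61 kW × 84 h = 51.24 kWh
electric kettle: Runtime = 10 min × 31 = 310 min = 5.166666… h
electric kettle: 2.23 kW × 5.166666… h = 11.521666… kWh
Total energy = 62.761666… kWh
Cost = 62.761666… × $0.13 = $8.16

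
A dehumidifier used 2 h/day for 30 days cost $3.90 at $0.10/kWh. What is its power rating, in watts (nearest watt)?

650 W

Energy = $3.90 ÷ $0.10/kWh = 39 kWh
Runtime = 2 h/day × 30 days = 60 h
Power = 39 kWh ÷ 60 h = 0.65 kW = 650 W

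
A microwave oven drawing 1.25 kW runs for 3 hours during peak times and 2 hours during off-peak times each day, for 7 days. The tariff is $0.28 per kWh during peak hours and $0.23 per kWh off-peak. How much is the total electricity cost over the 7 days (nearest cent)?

Peak energy = 1.25 kW × 3 h × 7 = 26.25 kWh
Off-peak energy = 1.25 kW × 2 h × 7 = 17.5 kWh
Cost = 26.25 × $0.28 + 17.5 × $0.23 = $7.35 + $4.025 = $11.38

$11.38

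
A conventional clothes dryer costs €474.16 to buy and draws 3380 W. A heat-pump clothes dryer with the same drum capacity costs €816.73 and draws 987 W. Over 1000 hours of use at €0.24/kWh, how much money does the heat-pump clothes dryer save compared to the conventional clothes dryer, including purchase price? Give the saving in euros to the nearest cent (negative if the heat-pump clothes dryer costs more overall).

€231.75

conventional clothes dryer: €474.16 + (3380/1000) kW × 1000 h × €0.24 = €474.16 + €811.2 = €1285.36
heat-pump clothes dryer: €816.73 + (987/1000) kW × 1000 h × €0.24 = €816.73 + €236.88 = €1053.61
Saving = €1285.36 − €1053.61 = €231.75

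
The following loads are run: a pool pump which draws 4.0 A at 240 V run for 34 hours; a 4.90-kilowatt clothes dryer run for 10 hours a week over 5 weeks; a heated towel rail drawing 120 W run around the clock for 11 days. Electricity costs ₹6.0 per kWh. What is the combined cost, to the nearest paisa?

₹1855.92

pool pump: Power = 4.0 A × 240 V = 960 W = 0.96 kW
pool pump: 0.96 kW × 34 h = 32.64 kWh
clothes dryer: Runtime = 10 h/week × 5 weeks = 50 h
clothes dryer: 4.9 kW × 50 h = 245 kWh
heated towel rail: Runtime = 24 h × 11 = 264 h
heated towel rail: 0.12 kW × 264 h = 31.68 kWh
Total energy = 309.32 kWh
Cost = 309.32 × ₹6.0 = ₹1855.92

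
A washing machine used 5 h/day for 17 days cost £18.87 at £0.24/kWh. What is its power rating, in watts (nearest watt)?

925 W

Energy = £18.87 ÷ £0.24/kWh = 78.625 kWh
Runtime = 5 h/day × 17 days = 85 h
Power = 78.625 kWh ÷ 85 h = 0.925 kW = 925 W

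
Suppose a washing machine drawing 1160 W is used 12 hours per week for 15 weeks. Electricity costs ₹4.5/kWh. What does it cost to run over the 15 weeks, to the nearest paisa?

₹939.60

Runtime = 12 h/week × 15 weeks = 180 h
Energy = 1.16 kW × 180 h = 208.8 kWh
Cost = 208.8 kWh × ₹4.5/kWh = ₹939.60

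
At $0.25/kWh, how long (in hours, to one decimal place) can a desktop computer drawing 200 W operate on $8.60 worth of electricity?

Energy available = $8.60 ÷ $0.25/kWh = 34.4 kWh
Hours = 34.4 kWh ÷ 0.2 kW = 172.0 h

172.0 h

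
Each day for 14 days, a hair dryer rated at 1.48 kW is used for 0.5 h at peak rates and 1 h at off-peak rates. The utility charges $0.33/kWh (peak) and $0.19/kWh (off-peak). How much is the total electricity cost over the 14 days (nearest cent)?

$7.36

Peak energy = 1.48 kW × 0.5 h × 14 = 10.36 kWh
Off-peak energy = 1.48 kW × 1 h × 14 = 20.72 kWh
Cost = 10.36 × $0.33 + 20.72 × $0.19 = $3.4188 + $3.9368 = $7.36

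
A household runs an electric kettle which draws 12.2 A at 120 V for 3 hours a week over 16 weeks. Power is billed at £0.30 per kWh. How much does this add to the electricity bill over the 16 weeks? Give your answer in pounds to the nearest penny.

£21.08

Power = 12.2 A × 120 V = 1464 W = 1.464 kW
Runtime = 3 h/week × 16 weeks = 48 h
Energy = 1.464 kW × 48 h = 70.272 kWh
Cost = 70.272 kWh × £0.30/kWh = £21.08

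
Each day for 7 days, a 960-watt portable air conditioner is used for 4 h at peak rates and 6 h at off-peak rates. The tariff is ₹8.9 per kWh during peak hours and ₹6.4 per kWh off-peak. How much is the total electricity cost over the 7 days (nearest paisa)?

₹497.28

Peak energy = 0.96 kW × 4 h × 7 = 26.88 kWh
Off-peak energy = 0.96 kW × 6 h × 7 = 40.32 kWh
Cost = 26.88 × ₹8.9 + 40.32 × ₹6.4 = ₹239.232 + ₹258.048 = ₹497.28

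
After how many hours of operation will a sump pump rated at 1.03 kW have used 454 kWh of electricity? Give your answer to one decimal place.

Hours = 454 kWh ÷ 1.03 kW = 440.8 h

440.8 h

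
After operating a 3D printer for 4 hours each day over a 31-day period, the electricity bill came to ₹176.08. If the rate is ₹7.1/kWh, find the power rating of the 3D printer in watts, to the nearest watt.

Energy = ₹176.08 ÷ ₹7.1/kWh = 24.8 kWh
Runtime = 4 h/day × 31 days = 124 h
Power = 24.8 kWh ÷ 124 h = 0.2 kW = 200 W

200 W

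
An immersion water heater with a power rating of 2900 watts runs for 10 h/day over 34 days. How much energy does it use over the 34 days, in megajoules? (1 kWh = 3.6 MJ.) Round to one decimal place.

Runtime = 10 h/day × 34 days = 340 h
Energy = 2.9 kW × 340 h = 986 kWh
= 986 × 3.6 MJ = 3549.6 MJ

3549.6 MJ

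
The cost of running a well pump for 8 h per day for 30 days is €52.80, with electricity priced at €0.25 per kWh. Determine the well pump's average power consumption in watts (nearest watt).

Energy = €52.80 ÷ €0.25/kWh = 211.2 kWh
Runtime = 8 h/day × 30 days = 240 h
Power = 211.2 kWh ÷ 240 h = 0.88 kW = 880 W

880 W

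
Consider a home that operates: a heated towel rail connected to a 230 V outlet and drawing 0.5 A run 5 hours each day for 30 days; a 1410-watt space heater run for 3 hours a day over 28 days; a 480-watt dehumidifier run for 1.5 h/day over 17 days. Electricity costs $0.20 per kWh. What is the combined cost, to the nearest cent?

heated towel rail: Power = 0.5 A × 230 V = 115 W = 0.115 kW
heated towel rail: Runtime = 5 h/day × 30 days = 150 h
heated towel rail: 0.115 kW × 150 h = 17.25 kWh
space heater: Runtime = 3 h/day × 28 days = 84 h
space heater: 1.41 kW × 84 h = 118.44 kWh
dehumidifier: Runtime = 1.5 h/day × 17 days = 25.5 h
dehumidifier: 0.48 kW × 25.5 h = 12.24 kWh
Total energy = 147.93 kWh
Cost = 147.93 × $0.20 = $29.59

$29.59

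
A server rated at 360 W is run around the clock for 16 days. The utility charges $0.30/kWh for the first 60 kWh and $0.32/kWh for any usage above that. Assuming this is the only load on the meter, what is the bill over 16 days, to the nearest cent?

Runtime = 24 h × 16 = 384 h
Energy = 0.36 kW × 384 h = 138.24 kWh
Tier 1 (0–60 kWh): 60 × $0.30 = $18
Above 60 kWh: 78.24 × $0.32 = $25.0368
Bill = $43.04

$43.04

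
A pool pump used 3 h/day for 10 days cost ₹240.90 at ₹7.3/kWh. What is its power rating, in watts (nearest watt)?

Energy = ₹240.90 ÷ ₹7.3/kWh = 33 kWh
Runtime = 3 h/day × 10 days = 30 h
Power = 33 kWh ÷ 30 h = 1.1 kW = 1100 W

1100 W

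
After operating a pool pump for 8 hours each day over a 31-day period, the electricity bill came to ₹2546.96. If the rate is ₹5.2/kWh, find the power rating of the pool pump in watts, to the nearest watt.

Energy = ₹2546.96 ÷ ₹5.2/kWh = 489.8 kWh
Runtime = 8 h/day × 31 days = 248 h
Power = 489.8 kWh ÷ 248 h = 1.975 kW = 1975 W

1975 W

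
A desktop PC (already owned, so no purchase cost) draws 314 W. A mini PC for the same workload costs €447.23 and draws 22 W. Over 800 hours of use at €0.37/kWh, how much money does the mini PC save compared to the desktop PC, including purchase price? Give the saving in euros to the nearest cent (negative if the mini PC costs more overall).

-€360.80

desktop PC: €0.00 + (314/1000) kW × 800 h × €0.37 = €0.00 + €92.944 = €92.944
mini PC: €447.23 + (22/1000) kW × 800 h × €0.37 = €447.23 + €6.512 = €453.742
Saving = €92.944 − €453.742 = −€360.798 → -€360.80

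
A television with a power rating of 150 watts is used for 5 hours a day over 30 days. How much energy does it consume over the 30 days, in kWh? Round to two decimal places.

Runtime = 5 h/day × 30 days = 150 h
Energy = 0.15 kW × 150 h = 22.5 kWh

22.50 kWh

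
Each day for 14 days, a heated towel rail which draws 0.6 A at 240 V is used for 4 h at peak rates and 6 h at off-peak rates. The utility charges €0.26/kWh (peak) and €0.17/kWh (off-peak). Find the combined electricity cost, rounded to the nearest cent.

Power = 0.6 A × 240 V = 144 W = 0.144 kW
Peak energy = 0.144 kW × 4 h × 14 = 8.064 kWh
Off-peak energy = 0.144 kW × 6 h × 14 = 12.096 kWh
Cost = 8.064 × €0.26 + 12.096 × €0.17 = €2.09664 + €2.05632 = €4.15

€4.15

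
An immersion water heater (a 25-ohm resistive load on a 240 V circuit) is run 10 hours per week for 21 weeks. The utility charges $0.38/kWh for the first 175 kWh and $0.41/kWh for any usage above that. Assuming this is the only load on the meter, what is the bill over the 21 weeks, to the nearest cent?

Power = V²/R = 240²/25 = 2304 W = 2.304 kW
Runtime = 10 h/week × 21 weeks = 210 h
Energy = 2.304 kW × 210 h = 483.84 kWh
Tier 1 (0–175 kWh): 175 × $0.38 = $66.5
Above 175 kWh: 308.84 × $0.41 = $126.6244
Bill = $193.12

$193.12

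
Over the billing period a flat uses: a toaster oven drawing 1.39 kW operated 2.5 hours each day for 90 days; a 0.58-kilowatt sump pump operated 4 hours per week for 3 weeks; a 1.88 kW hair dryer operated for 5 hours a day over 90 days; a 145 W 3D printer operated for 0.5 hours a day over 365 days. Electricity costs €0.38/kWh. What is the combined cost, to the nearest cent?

toaster oven: Runtime = 2.5 h/day × 90 days = 225 h
toaster oven: 1.39 kW × 225 h = 312.75 kWh
sump pump: Runtime = 4 h/week × 3 weeks = 12 h
sump pump: 0.58 kW × 12 h = 6.96 kWh
hair dryer: Runtime = 5 h/day × 90 days = 450 h
hair dryer: 1.88 kW × 450 h = 846 kWh
3D printer: Runtime = 0.5 h/day × 365 days = 182.5 h
3D printer: 0.145 kW × 182.5 h = 26.4625 kWh
Total energy = 1192.1725 kWh
Cost = 1192.1725 × €0.38 = €453.03

€453.03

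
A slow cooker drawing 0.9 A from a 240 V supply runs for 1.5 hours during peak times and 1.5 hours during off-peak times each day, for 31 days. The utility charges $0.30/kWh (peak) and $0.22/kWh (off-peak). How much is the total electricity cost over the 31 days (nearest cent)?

$5.22

Power = 0.9 A × 240 V = 216 W = 0.216 kW
Peak energy = 0.216 kW × 1.5 h × 31 = 10.044 kWh
Off-peak energy = 0.216 kW × 1.5 h × 31 = 10.044 kWh
Cost = 10.044 × $0.30 + 10.044 × $0.22 = $3.0132 + $2.20968 = $5.22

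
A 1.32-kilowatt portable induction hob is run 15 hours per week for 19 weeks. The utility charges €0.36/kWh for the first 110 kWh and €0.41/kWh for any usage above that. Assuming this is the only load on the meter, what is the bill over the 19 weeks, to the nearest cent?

€148.74

Runtime = 15 h/week × 19 weeks = 285 h
Energy = 1.32 kW × 285 h = 376.2 kWh
Tier 1 (0–110 kWh): 110 × €0.36 = €39.6
Above 110 kWh: 266.2 × €0.41 = €109.142
Bill = €148.74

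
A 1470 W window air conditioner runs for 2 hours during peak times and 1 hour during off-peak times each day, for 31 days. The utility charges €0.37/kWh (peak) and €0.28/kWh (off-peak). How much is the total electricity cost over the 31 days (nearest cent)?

Peak energy = 1.47 kW × 2 h × 31 = 91.14 kWh
Off-peak energy = 1.47 kW × 1 h × 31 = 45.57 kWh
Cost = 91.14 × €0.37 + 45.57 × €0.28 = €33.7218 + €12.7596 = €46.48

€46.48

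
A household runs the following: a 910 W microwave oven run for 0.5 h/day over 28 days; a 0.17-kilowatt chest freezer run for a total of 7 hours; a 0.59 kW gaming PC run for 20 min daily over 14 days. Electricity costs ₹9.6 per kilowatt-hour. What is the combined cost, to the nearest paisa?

₹160.16

microwave oven: Runtime = 0.5 h/day × 28 days = 14 h
microwave oven: 0.91 kW × 14 h = 12.74 kWh
chest freezer: 0.17 kW × 7 h = 1.19 kWh
gaming PC: Runtime = 20 min × 14 = 280 min = 4.666666… h
gaming PC: 0.59 kW × 4.666666… h = 2.753333… kWh
Total energy = 16.683333… kWh
Cost = 16.683333… × ₹9.6 = ₹160.16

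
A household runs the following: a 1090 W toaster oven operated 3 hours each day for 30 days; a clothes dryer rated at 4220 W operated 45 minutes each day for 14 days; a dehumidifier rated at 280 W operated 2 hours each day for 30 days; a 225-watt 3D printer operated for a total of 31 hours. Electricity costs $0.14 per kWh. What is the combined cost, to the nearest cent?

toaster oven: Runtime = 3 h/day × 30 days = 90 h
toaster oven: 1.09 kW × 90 h = 98.1 kWh
clothes dryer: Runtime = 45 min × 14 = 630 min = 10.5 h
clothes dryer: 4.22 kW × 10.5 h = 44.31 kWh
dehumidifier: Runtime = 2 h/day × 30 days = 60 h
dehumidifier: 0.28 kW × 60 h = 16.8 kWh
3D printer: 0.225 kW × 31 h = 6.975 kWh
Total energy = 166.185 kWh
Cost = 166.185 × $0.14 = $23.27

$23.27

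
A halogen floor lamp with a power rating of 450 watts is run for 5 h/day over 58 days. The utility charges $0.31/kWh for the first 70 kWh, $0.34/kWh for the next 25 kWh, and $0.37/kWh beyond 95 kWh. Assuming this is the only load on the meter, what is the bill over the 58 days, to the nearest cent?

Runtime = 5 h/day × 58 days = 290 h
Energy = 0.45 kW × 290 h = 130.5 kWh
Tier 1 (0–70 kWh): 70 × $0.31 = $21.7
Tier 2 (70–95 kWh): 25 × $0.34 = $8.5
Above 95 kWh: 35.5 × $0.37 = $13.135
Bill = $43.34

$43.34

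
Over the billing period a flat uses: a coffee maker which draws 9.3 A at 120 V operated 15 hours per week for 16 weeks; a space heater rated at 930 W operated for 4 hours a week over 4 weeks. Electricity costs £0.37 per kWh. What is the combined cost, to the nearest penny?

£104.61

coffee maker: Power = 9.3 A × 120 V = 1116 W = 1.116 kW
coffee maker: Runtime = 15 h/week × 16 weeks = 240 h
coffee maker: 1.116 kW × 240 h = 267.84 kWh
space heater: Runtime = 4 h/week × 4 weeks = 16 h
space heater: 0.93 kW × 16 h = 14.88 kWh
Total energy = 282.72 kWh
Cost = 282.72 × £0.37 = £104.61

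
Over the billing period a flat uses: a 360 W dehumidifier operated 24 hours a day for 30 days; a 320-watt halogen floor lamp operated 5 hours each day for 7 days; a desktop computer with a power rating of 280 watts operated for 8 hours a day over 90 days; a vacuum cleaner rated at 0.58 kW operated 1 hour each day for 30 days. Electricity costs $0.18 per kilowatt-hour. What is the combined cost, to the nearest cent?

$88.09

dehumidifier: Runtime = 24 h × 30 = 720 h
dehumidifier: 0.36 kW × 720 h = 259.2 kWh
halogen floor lamp: Runtime = 5 h/day × 7 days = 35 h
halogen floor lamp: 0.32 kW × 35 h = 11.2 kWh
desktop computer: Runtime = 8 h/day × 90 days = 720 h
desktop computer: 0.28 kW × 720 h = 201.6 kWh
vacuum cleaner: Runtime = 1 h/day × 30 days = 30 h
vacuum cleaner: 0.58 kW × 30 h = 17.4 kWh
Total energy = 489.4 kWh
Cost = 489.4 × $0.18 = $88.09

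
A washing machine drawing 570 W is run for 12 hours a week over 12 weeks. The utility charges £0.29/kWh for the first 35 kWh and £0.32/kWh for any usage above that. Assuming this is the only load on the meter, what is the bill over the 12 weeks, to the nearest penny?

£25.22

Runtime = 12 h/week × 12 weeks = 144 h
Energy = 0.57 kW × 144 h = 82.08 kWh
Tier 1 (0–35 kWh): 35 × £0.29 = £10.15
Above 35 kWh: 47.08 × £0.32 = £15.0656
Bill = £25.22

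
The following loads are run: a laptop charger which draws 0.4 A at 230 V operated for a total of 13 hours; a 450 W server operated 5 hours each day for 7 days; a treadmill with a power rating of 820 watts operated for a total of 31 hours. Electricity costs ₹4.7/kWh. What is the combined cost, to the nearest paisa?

laptop charger: Power = 0.4 A × 230 V = 92 W = 0.092 kW
laptop charger: 0.092 kW × 13 h = 1.196 kWh
server: Runtime = 5 h/day × 7 days = 35 h
server: 0.45 kW × 35 h = 15.75 kWh
treadmill: 0.82 kW × 31 h = 25.42 kWh
Total energy = 42.366 kWh
Cost = 42.366 × ₹4.7 = ₹199.12

₹199.12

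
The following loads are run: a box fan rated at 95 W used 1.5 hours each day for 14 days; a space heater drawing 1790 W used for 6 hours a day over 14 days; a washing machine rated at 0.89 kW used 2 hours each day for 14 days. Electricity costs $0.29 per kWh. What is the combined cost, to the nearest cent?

box fan: Runtime = 1.5 h/day × 14 days = 21 h
box fan: 0.095 kW × 21 h = 1.995 kWh
space heater: Runtime = 6 h/day × 14 days = 84 h
space heater: 1.79 kW × 84 h = 150.36 kWh
washing machine: Runtime = 2 h/day × 14 days = 28 h
washing machine: 0.89 kW × 28 h = 24.92 kWh
Total energy = 177.275 kWh
Cost = 177.275 × $0.29 = $51.41

$51.41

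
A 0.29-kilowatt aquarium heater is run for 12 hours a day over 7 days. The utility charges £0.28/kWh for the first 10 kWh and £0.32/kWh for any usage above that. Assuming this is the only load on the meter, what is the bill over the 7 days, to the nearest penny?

£7.40

Runtime = 12 h/day × 7 days = 84 h
Energy = 0.29 kW × 84 h = 24.36 kWh
Tier 1 (0–10 kWh): 10 × £0.28 = £2.8
Above 10 kWh: 14.36 × £0.32 = £4.5952
Bill = £7.40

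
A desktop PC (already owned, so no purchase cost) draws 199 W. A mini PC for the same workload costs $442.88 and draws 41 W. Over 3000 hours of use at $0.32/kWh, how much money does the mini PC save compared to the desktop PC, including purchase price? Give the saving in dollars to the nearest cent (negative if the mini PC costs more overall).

desktop PC: $0.00 + (199/1000) kW × 3000 h × $0.32 = $0.00 + $191.04 = $191.04
mini PC: $442.88 + (41/1000) kW × 3000 h × $0.32 = $442.88 + $39.36 = $482.24
Saving = $191.04 − $482.24 = −$291.2

-$291.20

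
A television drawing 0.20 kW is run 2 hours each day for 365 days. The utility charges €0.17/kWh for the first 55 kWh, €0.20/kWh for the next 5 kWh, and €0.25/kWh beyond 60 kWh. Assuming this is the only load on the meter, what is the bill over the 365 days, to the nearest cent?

€31.85

Runtime = 2 h/day × 365 days = 730 h
Energy = 0.2 kW × 730 h = 146 kWh
Tier 1 (0–55 kWh): 55 × €0.17 = €9.35
Tier 2 (55–60 kWh): 5 × €0.20 = €1
Above 60 kWh: 86 × €0.25 = €21.5
Bill = €31.85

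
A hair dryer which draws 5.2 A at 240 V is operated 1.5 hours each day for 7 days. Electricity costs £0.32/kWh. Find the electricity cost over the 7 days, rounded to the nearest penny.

£4.19

Power = 5.2 A × 240 V = 1248 W = 1.248 kW
Runtime = 1.5 h/day × 7 days = 10.5 h
Energy = 1.248 kW × 10.5 h = 13.104 kWh
Cost = 13.104 kWh × £0.32/kWh = £4.19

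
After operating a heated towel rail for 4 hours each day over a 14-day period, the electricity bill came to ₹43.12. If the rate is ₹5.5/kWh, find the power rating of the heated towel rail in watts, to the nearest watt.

140 W

Energy = ₹43.12 ÷ ₹5.5/kWh = 7.84 kWh
Runtime = 4 h/day × 14 days = 56 h
Power = 7.84 kWh ÷ 56 h = 0.14 kW = 140 W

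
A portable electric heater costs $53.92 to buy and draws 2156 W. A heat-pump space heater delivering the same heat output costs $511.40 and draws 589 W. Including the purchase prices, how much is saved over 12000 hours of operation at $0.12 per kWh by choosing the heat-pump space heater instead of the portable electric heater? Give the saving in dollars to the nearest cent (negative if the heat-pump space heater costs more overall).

$1799.00

portable electric heater: $53.92 + (2156/1000) kW × 12000 h × $0.12 = $53.92 + $3104.64 = $3158.56
heat-pump space heater: $511.40 + (589/1000) kW × 12000 h × $0.12 = $511.40 + $848.16 = $1359.56
Saving = $3158.56 − $1359.56 = $1799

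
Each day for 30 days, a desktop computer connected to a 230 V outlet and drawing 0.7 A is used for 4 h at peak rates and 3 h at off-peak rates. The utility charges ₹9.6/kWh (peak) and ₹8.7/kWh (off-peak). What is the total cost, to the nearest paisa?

₹311.54

Power = 0.7 A × 230 V = 161 W = 0.161 kW
Peak energy = 0.161 kW × 4 h × 30 = 19.32 kWh
Off-peak energy = 0.161 kW × 3 h × 30 = 14.49 kWh
Cost = 19.32 × ₹9.6 + 14.49 × ₹8.7 = ₹185.472 + ₹126.063 = ₹311.54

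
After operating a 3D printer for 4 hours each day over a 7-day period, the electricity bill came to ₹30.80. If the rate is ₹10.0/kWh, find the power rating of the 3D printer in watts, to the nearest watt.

Energy = ₹30.80 ÷ ₹10.0/kWh = 3.08 kWh
Runtime = 4 h/day × 7 days = 28 h
Power = 3.08 kWh ÷ 28 h = 0.11 kW = 110 W

110 W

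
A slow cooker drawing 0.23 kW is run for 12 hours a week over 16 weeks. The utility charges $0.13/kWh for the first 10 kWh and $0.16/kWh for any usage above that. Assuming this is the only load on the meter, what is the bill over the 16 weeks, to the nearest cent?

Runtime = 12 h/week × 16 weeks = 192 h
Energy = 0.23 kW × 192 h = 44.16 kWh
Tier 1 (0–10 kWh): 10 × $0.13 = $1.3
Above 10 kWh: 34.16 × $0.16 = $5.4656
Bill = $6.77

$6.77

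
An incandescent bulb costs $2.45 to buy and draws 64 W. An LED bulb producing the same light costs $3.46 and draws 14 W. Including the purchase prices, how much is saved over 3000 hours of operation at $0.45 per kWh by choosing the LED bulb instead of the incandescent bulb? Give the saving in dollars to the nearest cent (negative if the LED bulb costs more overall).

incandescent bulb: $2.45 + (64/1000) kW × 3000 h × $0.45 = $2.45 + $86.4 = $88.85
LED bulb: $3.46 + (14/1000) kW × 3000 h × $0.45 = $3.46 + $18.9 = $22.36
Saving = $88.85 − $22.36 = $66.49

$66.49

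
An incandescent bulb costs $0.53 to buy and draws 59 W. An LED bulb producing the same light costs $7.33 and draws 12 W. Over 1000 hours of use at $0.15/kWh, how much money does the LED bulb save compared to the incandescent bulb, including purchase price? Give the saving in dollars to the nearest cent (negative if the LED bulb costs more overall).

incandescent bulb: $0.53 + (59/1000) kW × 1000 h × $0.15 = $0.53 + $8.85 = $9.38
LED bulb: $7.33 + (12/1000) kW × 1000 h × $0.15 = $7.33 + $1.8 = $9.13
Saving = $9.38 − $9.13 = $0.25

$0.25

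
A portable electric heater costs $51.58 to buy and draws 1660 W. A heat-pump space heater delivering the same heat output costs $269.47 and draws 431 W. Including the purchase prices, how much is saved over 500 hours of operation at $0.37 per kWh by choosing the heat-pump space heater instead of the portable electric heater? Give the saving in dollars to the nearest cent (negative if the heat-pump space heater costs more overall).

portable electric heater: $51.58 + (1660/1000) kW × 500 h × $0.37 = $51.58 + $307.1 = $358.68
heat-pump space heater: $269.47 + (431/1000) kW × 500 h × $0.37 = $269.47 + $79.735 = $349.205
Saving = $358.68 − $349.205 = $9.475 → $9.48

$9.48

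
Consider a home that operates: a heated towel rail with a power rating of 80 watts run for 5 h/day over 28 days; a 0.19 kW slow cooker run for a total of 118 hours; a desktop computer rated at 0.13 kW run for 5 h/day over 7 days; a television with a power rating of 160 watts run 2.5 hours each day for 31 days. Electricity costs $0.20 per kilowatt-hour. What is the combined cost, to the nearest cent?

heated towel rail: Runtime = 5 h/day × 28 days = 140 h
heated towel rail: 0.08 kW × 140 h = 11.2 kWh
slow cooker: 0.19 kW × 118 h = 22.42 kWh
desktop computer: Runtime = 5 h/day × 7 days = 35 h
desktop computer: 0.13 kW × 35 h = 4.55 kWh
television: Runtime = 2.5 h/day × 31 days = 77.5 h
television: 0.16 kW × 77.5 h = 12.4 kWh
Total energy = 50.57 kWh
Cost = 50.57 × $0.20 = $10.11

$10.11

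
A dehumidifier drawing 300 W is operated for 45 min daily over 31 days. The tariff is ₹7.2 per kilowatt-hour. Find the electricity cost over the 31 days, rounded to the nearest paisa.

Runtime = 45 min × 31 = 1395 min = 23.25 h
Energy = 0.3 kW × 23.25 h = 6.975 kWh
Cost = 6.975 kWh × ₹7.2/kWh = ₹50.22

₹50.22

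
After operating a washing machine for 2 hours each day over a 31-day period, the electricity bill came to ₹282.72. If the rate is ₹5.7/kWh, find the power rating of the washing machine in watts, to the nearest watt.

800 W

Energy = ₹282.72 ÷ ₹5.7/kWh = 49.6 kWh
Runtime = 2 h/day × 31 days = 62 h
Power = 49.6 kWh ÷ 62 h = 0.8 kW = 800 W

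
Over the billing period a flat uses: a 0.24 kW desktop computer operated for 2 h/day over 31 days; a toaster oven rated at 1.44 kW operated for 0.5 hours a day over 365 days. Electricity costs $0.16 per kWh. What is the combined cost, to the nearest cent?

$44.43

desktop computer: Runtime = 2 h/day × 31 days = 62 h
desktop computer: 0.24 kW × 62 h = 14.88 kWh
toaster oven: Runtime = 0.5 h/day × 365 days = 182.5 h
toaster oven: 1.44 kW × 182.5 h = 262.8 kWh
Total energy = 277.68 kWh
Cost = 277.68 × $0.16 = $44.43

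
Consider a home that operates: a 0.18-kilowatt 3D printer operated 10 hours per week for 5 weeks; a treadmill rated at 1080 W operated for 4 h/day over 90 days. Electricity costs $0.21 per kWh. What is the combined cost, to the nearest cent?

3D printer: Runtime = 10 h/week × 5 weeks = 50 h
3D printer: 0.18 kW × 50 h = 9 kWh
treadmill: Runtime = 4 h/day × 90 days = 360 h
treadmill: 1.08 kW × 360 h = 388.8 kWh
Total energy = 397.8 kWh
Cost = 397.8 × $0.21 = $83.54

$83.54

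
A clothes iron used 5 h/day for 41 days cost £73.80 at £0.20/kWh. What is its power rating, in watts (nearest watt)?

Energy = £73.80 ÷ £0.20/kWh = 369 kWh
Runtime = 5 h/day × 41 days = 205 h
Power = 369 kWh ÷ 205 h = 1.8 kW = 1800 W

1800 W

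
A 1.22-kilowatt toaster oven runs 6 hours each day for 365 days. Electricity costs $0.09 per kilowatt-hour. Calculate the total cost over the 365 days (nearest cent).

Runtime = 6 h/day × 365 days = 2190 h
Energy = 1.22 kW × 2190 h = 2671.8 kWh
Cost = 2671.8 kWh × $0.09/kWh = $240.46

$240.46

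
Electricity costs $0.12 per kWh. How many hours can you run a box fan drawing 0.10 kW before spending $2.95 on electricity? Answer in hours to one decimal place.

245.8 h

Energy available = $2.95 ÷ $0.12/kWh = 24.5833 kWh
Hours = 24.5833 kWh ÷ 0.1 kW = 245.8 h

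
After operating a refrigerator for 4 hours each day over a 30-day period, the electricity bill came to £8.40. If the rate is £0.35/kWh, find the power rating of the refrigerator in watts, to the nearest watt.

200 W

Energy = £8.40 ÷ £0.35/kWh = 24 kWh
Runtime = 4 h/day × 30 days = 120 h
Power = 24 kWh ÷ 120 h = 0.2 kW = 200 W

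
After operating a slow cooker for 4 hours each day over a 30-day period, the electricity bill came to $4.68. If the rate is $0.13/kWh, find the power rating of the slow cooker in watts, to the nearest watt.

Energy = $4.68 ÷ $0.13/kWh = 36 kWh
Runtime = 4 h/day × 30 days = 120 h
Power = 36 kWh ÷ 120 h = 0.3 kW = 300 W

300 W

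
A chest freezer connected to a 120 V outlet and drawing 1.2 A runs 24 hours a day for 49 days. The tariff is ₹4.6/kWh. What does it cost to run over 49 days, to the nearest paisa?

₹778.98

Power = 1.2 A × 120 V = 144 W = 0.144 kW
Runtime = 24 h × 49 = 1176 h
Energy = 0.144 kW × 1176 h = 169.344 kWh
Cost = 169.344 kWh × ₹4.6/kWh = ₹778.98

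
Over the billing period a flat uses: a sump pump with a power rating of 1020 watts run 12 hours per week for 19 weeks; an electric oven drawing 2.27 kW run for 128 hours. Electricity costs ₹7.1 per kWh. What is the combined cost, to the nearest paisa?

₹3714.15

sump pump: Runtime = 12 h/week × 19 weeks = 228 h
sump pump: 1.02 kW × 228 h = 232.56 kWh
electric oven: 2.27 kW × 128 h = 290.56 kWh
Total energy = 523.12 kWh
Cost = 523.12 × ₹7.1 = ₹3714.15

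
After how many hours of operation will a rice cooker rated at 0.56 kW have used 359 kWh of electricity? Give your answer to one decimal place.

Hours = 359 kWh ÷ 0.56 kW = 641.1 h

641.1 h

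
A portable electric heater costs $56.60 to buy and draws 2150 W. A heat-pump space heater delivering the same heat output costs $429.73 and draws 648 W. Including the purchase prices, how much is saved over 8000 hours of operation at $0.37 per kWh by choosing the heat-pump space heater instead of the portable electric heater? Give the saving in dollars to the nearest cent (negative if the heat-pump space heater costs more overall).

portable electric heater: $56.60 + (2150/1000) kW × 8000 h × $0.37 = $56.60 + $6364 = $6420.6
heat-pump space heater: $429.73 + (648/1000) kW × 8000 h × $0.37 = $429.73 + $1918.08 = $2347.81
Saving = $6420.6 − $2347.81 = $4072.79

$4072.79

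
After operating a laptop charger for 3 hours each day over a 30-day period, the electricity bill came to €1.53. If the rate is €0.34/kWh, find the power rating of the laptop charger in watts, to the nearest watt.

Energy = €1.53 ÷ €0.34/kWh = 4.5 kWh
Runtime = 3 h/day × 30 days = 90 h
Power = 4.5 kWh ÷ 90 h = 0.05 kW = 50 W

50 W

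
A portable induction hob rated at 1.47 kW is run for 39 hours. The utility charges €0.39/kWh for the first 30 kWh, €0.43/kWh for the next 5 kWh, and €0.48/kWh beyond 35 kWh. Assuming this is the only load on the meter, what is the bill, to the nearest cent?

Energy = 1.47 kW × 39 h = 57.33 kWh
Tier 1 (0–30 kWh): 30 × €0.39 = €11.7
Tier 2 (30–35 kWh): 5 × €0.43 = €2.15
Above 35 kWh: 22.33 × €0.48 = €10.7184
Bill = €24.57

€24.57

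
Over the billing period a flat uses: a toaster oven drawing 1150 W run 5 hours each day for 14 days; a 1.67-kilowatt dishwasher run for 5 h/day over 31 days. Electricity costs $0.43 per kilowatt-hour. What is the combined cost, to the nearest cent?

$145.92

toaster oven: Runtime = 5 h/day × 14 days = 70 h
toaster oven: 1.15 kW × 70 h = 80.5 kWh
dishwasher: Runtime = 5 h/day × 31 days = 155 h
dishwasher: 1.67 kW × 155 h = 258.85 kWh
Total energy = 339.35 kWh
Cost = 339.35 × $0.43 = $145.92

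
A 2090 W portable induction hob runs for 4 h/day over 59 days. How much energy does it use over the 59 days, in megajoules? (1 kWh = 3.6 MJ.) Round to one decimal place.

1775.7 MJ

Runtime = 4 h/day × 59 days = 236 h
Energy = 2.09 kW × 236 h = 493.24 kWh
= 493.24 × 3.6 MJ = 1775.7 MJ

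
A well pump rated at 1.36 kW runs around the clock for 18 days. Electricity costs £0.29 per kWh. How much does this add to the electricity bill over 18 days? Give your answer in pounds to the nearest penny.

£170.38

Runtime = 24 h × 18 = 432 h
Energy = 1.36 kW × 432 h = 587.52 kWh
Cost = 587.52 kWh × £0.29/kWh = £170.38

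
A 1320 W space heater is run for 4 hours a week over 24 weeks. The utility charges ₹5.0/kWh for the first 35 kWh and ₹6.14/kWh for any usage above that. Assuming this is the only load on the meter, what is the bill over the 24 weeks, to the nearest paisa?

Runtime = 4 h/week × 24 weeks = 96 h
Energy = 1.32 kW × 96 h = 126.72 kWh
Tier 1 (0–35 kWh): 35 × ₹5.0 = ₹175
Above 35 kWh: 91.72 × ₹6.14 = ₹563.1608
Bill = ₹738.16

₹738.16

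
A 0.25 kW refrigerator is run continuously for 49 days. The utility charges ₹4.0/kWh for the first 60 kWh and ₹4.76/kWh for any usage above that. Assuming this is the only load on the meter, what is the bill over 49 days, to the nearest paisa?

Runtime = 24 h × 49 = 1176 h
Energy = 0.25 kW × 1176 h = 294 kWh
Tier 1 (0–60 kWh): 60 × ₹4.0 = ₹240
Above 60 kWh: 234 × ₹4.76 = ₹1113.84
Bill = ₹1353.84

₹1353.84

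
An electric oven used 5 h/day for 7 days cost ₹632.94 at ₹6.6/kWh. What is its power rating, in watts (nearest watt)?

2740 W

Energy = ₹632.94 ÷ ₹6.6/kWh = 95.9 kWh
Runtime = 5 h/day × 7 days = 35 h
Power = 95.9 kWh ÷ 35 h = 2.74 kW = 2740 W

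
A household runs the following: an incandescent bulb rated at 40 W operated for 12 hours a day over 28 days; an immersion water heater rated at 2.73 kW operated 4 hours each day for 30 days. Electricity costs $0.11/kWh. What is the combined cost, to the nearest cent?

$37.51

incandescent bulb: Runtime = 12 h/day × 28 days = 336 h
incandescent bulb: 0.04 kW × 336 h = 13.44 kWh
immersion water heater: Runtime = 4 h/day × 30 days = 120 h
immersion water heater: 2.73 kW × 120 h = 327.6 kWh
Total energy = 341.04 kWh
Cost = 341.04 × $0.11 = $37.51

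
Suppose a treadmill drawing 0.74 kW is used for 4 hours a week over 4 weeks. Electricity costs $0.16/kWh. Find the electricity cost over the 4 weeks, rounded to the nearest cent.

$1.89

Runtime = 4 h/week × 4 weeks = 16 h
Energy = 0.74 kW × 16 h = 11.84 kWh
Cost = 11.84 kWh × $0.16/kWh = $1.89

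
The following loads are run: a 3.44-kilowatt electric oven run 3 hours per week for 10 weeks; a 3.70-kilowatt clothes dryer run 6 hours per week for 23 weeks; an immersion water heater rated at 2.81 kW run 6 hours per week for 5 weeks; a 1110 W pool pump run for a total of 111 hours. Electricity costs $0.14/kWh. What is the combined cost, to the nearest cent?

$114.98

electric oven: Runtime = 3 h/week × 10 weeks = 30 h
electric oven: 3.44 kW × 30 h = 103.2 kWh
clothes dryer: Runtime = 6 h/week × 23 weeks = 138 h
clothes dryer: 3.7 kW × 138 h = 510.6 kWh
immersion water heater: Runtime = 6 h/week × 5 weeks = 30 h
immersion water heater: 2.81 kW × 30 h = 84.3 kWh
pool pump: 1.11 kW × 111 h = 123.21 kWh
Total energy = 821.31 kWh
Cost = 821.31 × $0.14 = $114.98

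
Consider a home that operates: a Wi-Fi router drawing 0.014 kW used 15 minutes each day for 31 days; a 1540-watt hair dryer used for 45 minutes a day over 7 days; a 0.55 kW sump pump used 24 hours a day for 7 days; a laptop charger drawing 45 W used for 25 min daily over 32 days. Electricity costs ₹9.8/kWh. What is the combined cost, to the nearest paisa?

Wi-Fi router: Runtime = 15 min × 31 = 465 min = 7.75 h
Wi-Fi router: 0.014 kW × 7.75 h = 0.1085 kWh
hair dryer: Runtime = 45 min × 7 = 315 min = 5.25 h
hair dryer: 1.54 kW × 5.25 h = 8.085 kWh
sump pump: Runtime = 24 h × 7 = 168 h
sump pump: 0.55 kW × 168 h = 92.4 kWh
laptop charger: Runtime = 25 min × 32 = 800 min = 13.333333… h
laptop charger: 0.045 kW × 13.333333… h = 0.6 kWh
Total energy = 101.1935 kWh
Cost = 101.1935 × ₹9.8 = ₹991.70

₹991.70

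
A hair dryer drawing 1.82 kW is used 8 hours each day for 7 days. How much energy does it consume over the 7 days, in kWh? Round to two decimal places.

Runtime = 8 h/day × 7 days = 56 h
Energy = 1.82 kW × 56 h = 101.92 kWh

101.92 kWh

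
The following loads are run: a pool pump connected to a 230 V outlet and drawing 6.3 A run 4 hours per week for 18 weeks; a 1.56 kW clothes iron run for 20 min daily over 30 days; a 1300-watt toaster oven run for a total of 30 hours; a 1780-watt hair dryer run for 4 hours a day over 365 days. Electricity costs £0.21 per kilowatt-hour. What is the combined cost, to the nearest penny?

£579.12

pool pump: Power = 6.3 A × 230 V = 1449 W = 1.449 kW
pool pump: Runtime = 4 h/week × 18 weeks = 72 h
pool pump: 1.449 kW × 72 h = 104.328 kWh
clothes iron: Runtime = 20 min × 30 = 600 min = 10 h
clothes iron: 1.56 kW × 10 h = 15.6 kWh
toaster oven: 1.3 kW × 30 h = 39 kWh
hair dryer: Runtime = 4 h/day × 365 days = 1460 h
hair dryer: 1.78 kW × 1460 h = 2598.8 kWh
Total energy = 2757.728 kWh
Cost = 2757.728 × £0.21 = £579.12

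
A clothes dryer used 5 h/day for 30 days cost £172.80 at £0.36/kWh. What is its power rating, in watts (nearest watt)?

Energy = £172.80 ÷ £0.36/kWh = 480 kWh
Runtime = 5 h/day × 30 days = 150 h
Power = 480 kWh ÷ 150 h = 3.2 kW = 3200 W

3200 W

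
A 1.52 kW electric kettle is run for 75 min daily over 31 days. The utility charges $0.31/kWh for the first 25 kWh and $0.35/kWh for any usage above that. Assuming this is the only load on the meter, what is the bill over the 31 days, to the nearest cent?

$19.62

Runtime = 75 min × 31 = 2325 min = 38.75 h
Energy = 1.52 kW × 38.75 h = 58.9 kWh
Tier 1 (0–25 kWh): 25 × $0.31 = $7.75
Above 25 kWh: 33.9 × $0.35 = $11.865
Bill = $19.62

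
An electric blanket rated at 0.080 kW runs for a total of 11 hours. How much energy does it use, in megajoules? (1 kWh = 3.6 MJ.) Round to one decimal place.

3.2 MJ

Energy = 0.08 kW × 11 h = 0.88 kWh
= 0.88 × 3.6 MJ = 3.2 MJ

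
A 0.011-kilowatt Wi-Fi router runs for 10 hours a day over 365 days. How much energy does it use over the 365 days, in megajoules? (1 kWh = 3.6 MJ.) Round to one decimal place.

144.5 MJ

Runtime = 10 h/day × 365 days = 3650 h
Energy = 0.011 kW × 3650 h = 40.15 kWh
= 40.15 × 3.6 MJ = 144.5 MJ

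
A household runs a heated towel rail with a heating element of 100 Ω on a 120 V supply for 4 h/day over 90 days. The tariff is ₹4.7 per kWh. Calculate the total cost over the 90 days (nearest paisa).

₹243.65

Power = V²/R = 120²/100 = 144 W = 0.144 kW
Runtime = 4 h/day × 90 days = 360 h
Energy = 0.144 kW × 360 h = 51.84 kWh
Cost = 51.84 kWh × ₹4.7/kWh = ₹243.65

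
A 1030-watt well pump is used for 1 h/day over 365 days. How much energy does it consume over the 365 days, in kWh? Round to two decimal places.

375.95 kWh

Runtime = 1 h/day × 365 days = 365 h
Energy = 1.03 kW × 365 h = 375.95 kWh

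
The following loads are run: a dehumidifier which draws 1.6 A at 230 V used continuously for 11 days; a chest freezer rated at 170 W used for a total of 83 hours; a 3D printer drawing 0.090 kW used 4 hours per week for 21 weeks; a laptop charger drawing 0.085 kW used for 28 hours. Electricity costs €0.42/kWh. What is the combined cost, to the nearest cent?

dehumidifier: Power = 1.6 A × 230 V = 368 W = 0.368 kW
dehumidifier: Runtime = 24 h × 11 = 264 h
dehumidifier: 0.368 kW × 264 h = 97.152 kWh
chest freezer: 0.17 kW × 83 h = 14.11 kWh
3D printer: Runtime = 4 h/week × 21 weeks = 84 h
3D printer: 0.09 kW × 84 h = 7.56 kWh
laptop charger: 0.085 kW × 28 h = 2.38 kWh
Total energy = 121.202 kWh
Cost = 121.202 × €0.42 = €50.90

€50.90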